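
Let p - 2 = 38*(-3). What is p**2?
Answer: 12544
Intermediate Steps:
p = -112 (p = 2 + 38*(-3) = 2 - 114 = -112)
p**2 = (-112)**2 = 12544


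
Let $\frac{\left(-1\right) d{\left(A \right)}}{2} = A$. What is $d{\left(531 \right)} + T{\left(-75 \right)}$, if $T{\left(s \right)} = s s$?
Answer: $4563$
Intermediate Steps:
$d{\left(A \right)} = - 2 A$
$T{\left(s \right)} = s^{2}$
$d{\left(531 \right)} + T{\left(-75 \right)} = \left(-2\right) 531 + \left(-75\right)^{2} = -1062 + 5625 = 4563$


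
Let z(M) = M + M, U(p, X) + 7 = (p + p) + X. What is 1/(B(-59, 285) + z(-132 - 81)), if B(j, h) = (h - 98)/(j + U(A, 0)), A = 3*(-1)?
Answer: -72/30859 ≈ -0.0023332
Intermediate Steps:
A = -3
U(p, X) = -7 + X + 2*p (U(p, X) = -7 + ((p + p) + X) = -7 + (2*p + X) = -7 + (X + 2*p) = -7 + X + 2*p)
B(j, h) = (-98 + h)/(-13 + j) (B(j, h) = (h - 98)/(j + (-7 + 0 + 2*(-3))) = (-98 + h)/(j + (-7 + 0 - 6)) = (-98 + h)/(j - 13) = (-98 + h)/(-13 + j))
z(M) = 2*M
1/(B(-59, 285) + z(-132 - 81)) = 1/((-98 + 285)/(-13 - 59) + 2*(-132 - 81)) = 1/(187/(-72) + 2*(-213)) = 1/(-1/72*187 - 426) = 1/(-187/72 - 426) = 1/(-30859/72) = -72/30859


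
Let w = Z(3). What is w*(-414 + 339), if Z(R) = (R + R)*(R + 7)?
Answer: -4500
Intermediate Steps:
Z(R) = 2*R*(7 + R) (Z(R) = (2*R)*(7 + R) = 2*R*(7 + R))
w = 60 (w = 2*3*(7 + 3) = 2*3*10 = 60)
w*(-414 + 339) = 60*(-414 + 339) = 60*(-75) = -4500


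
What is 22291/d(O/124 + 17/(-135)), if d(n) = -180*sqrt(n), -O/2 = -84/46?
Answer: 22291*I*sqrt(99313770)/557160 ≈ 398.71*I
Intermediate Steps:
O = 84/23 (O = -(-168)/46 = -2*(-42/23) = 84/23 ≈ 3.6522)
22291/d(O/124 + 17/(-135)) = 22291/((-180*sqrt((84/23)/124 + 17/(-135)))) = 22291/((-180*sqrt((84/23)*(1/124) + 17*(-1/135)))) = 22291/((-180*sqrt(21/713 - 17/135))) = 22291/((-4*I*sqrt(99313770)/713)) = 22291*(I*sqrt(99313770)/557160) = 22291*I*sqrt(99313770)/557160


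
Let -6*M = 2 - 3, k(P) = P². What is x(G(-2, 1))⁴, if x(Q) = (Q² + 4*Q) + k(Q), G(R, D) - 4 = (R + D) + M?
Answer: 120354180241/104976 ≈ 1.1465e+6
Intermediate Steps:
M = ⅙ (M = -(2 - 3)/6 = -⅙*(-1) = ⅙ ≈ 0.16667)
G(R, D) = 25/6 + D + R (G(R, D) = 4 + ((R + D) + ⅙) = 4 + ((D + R) + ⅙) = 4 + (⅙ + D + R) = 25/6 + D + R)
x(Q) = 2*Q² + 4*Q (x(Q) = (Q² + 4*Q) + Q² = 2*Q² + 4*Q)
x(G(-2, 1))⁴ = (2*(25/6 + 1 - 2)*(2 + (25/6 + 1 - 2)))⁴ = (2*(19/6)*(2 + 19/6))⁴ = (2*(19/6)*(31/6))⁴ = (589/18)⁴ = 120354180241/104976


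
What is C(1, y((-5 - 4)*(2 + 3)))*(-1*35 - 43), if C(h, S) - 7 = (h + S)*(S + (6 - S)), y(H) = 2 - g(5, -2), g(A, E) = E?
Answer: -2886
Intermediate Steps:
y(H) = 4 (y(H) = 2 - 1*(-2) = 2 + 2 = 4)
C(h, S) = 7 + 6*S + 6*h (C(h, S) = 7 + (h + S)*(S + (6 - S)) = 7 + (S + h)*6 = 7 + (6*S + 6*h) = 7 + 6*S + 6*h)
C(1, y((-5 - 4)*(2 + 3)))*(-1*35 - 43) = (7 + 6*4 + 6*1)*(-1*35 - 43) = (7 + 24 + 6)*(-35 - 43) = 37*(-78) = -2886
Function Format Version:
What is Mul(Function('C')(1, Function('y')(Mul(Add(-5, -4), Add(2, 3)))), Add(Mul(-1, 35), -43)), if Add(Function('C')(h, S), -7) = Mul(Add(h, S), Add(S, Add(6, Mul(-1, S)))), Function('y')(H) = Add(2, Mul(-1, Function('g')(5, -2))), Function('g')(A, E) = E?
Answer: -2886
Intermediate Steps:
Function('y')(H) = 4 (Function('y')(H) = Add(2, Mul(-1, -2)) = Add(2, 2) = 4)
Function('C')(h, S) = Add(7, Mul(6, S), Mul(6, h)) (Function('C')(h, S) = Add(7, Mul(Add(h, S), Add(S, Add(6, Mul(-1, S))))) = Add(7, Mul(Add(S, h), 6)) = Add(7, Add(Mul(6, S), Mul(6, h))) = Add(7, Mul(6, S), Mul(6, h)))
Mul(Function('C')(1, Function('y')(Mul(Add(-5, -4), Add(2, 3)))), Add(Mul(-1, 35), -43)) = Mul(Add(7, Mul(6, 4), Mul(6, 1)), Add(Mul(-1, 35), -43)) = Mul(Add(7, 24, 6), Add(-35, -43)) = Mul(37, -78) = -2886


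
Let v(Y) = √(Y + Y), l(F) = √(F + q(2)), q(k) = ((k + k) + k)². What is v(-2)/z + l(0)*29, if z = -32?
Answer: 174 - I/16 ≈ 174.0 - 0.0625*I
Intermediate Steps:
q(k) = 9*k² (q(k) = (2*k + k)² = (3*k)² = 9*k²)
l(F) = √(36 + F) (l(F) = √(F + 9*2²) = √(F + 9*4) = √(F + 36) = √(36 + F))
v(Y) = √2*√Y (v(Y) = √(2*Y) = √2*√Y)
v(-2)/z + l(0)*29 = (√2*√(-2))/(-32) + √(36 + 0)*29 = (√2*(I*√2))*(-1/32) + √36*29 = (2*I)*(-1/32) + 6*29 = -I/16 + 174 = 174 - I/16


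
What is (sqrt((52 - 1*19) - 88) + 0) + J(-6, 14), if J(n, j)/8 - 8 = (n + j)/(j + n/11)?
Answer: 2544/37 + I*sqrt(55) ≈ 68.757 + 7.4162*I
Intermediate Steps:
J(n, j) = 64 + 8*(j + n)/(j + n/11) (J(n, j) = 64 + 8*((n + j)/(j + n/11)) = 64 + 8*((j + n)/(j + n*(1/11))) = 64 + 8*((j + n)/(j + n/11)) = 64 + 8*(j + n)/(j + n/11))
(sqrt((52 - 1*19) - 88) + 0) + J(-6, 14) = (sqrt((52 - 1*19) - 88) + 0) + 8*(19*(-6) + 99*14)/(-6 + 11*14) = (sqrt((52 - 19) - 88) + 0) + 8*(-114 + 1386)/(-6 + 154) = (sqrt(33 - 88) + 0) + 8*1272/148 = (sqrt(-55) + 0) + 8*(1/148)*1272 = (I*sqrt(55) + 0) + 2544/37 = I*sqrt(55) + 2544/37 = 2544/37 + I*sqrt(55)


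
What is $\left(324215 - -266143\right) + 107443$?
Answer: $697801$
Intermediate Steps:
$\left(324215 - -266143\right) + 107443 = \left(324215 + 266143\right) + 107443 = 590358 + 107443 = 697801$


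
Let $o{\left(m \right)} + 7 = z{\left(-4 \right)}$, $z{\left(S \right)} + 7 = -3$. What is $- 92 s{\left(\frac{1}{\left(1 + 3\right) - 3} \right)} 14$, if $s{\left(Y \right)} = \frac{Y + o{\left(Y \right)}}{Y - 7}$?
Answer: $- \frac{10304}{3} \approx -3434.7$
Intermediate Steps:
$z{\left(S \right)} = -10$ ($z{\left(S \right)} = -7 - 3 = -10$)
$o{\left(m \right)} = -17$ ($o{\left(m \right)} = -7 - 10 = -17$)
$s{\left(Y \right)} = \frac{-17 + Y}{-7 + Y}$ ($s{\left(Y \right)} = \frac{Y - 17}{Y - 7} = \frac{-17 + Y}{-7 + Y}$)
$- 92 s{\left(\frac{1}{\left(1 + 3\right) - 3} \right)} 14 = - 92 \frac{-17 + \frac{1}{\left(1 + 3\right) - 3}}{-7 + \frac{1}{\left(1 + 3\right) - 3}} \cdot 14 = - 92 \frac{-17 + \frac{1}{4 - 3}}{-7 + \frac{1}{4 - 3}} \cdot 14 = - 92 \frac{-17 + 1^{-1}}{-7 + 1^{-1}} \cdot 14 = - 92 \frac{-17 + 1}{-7 + 1} \cdot 14 = - 92 \frac{1}{-6} \left(-16\right) 14 = - 92 \left(\left(- \frac{1}{6}\right) \left(-16\right)\right) 14 = \left(-92\right) \frac{8}{3} \cdot 14 = \left(- \frac{736}{3}\right) 14 = - \frac{10304}{3}$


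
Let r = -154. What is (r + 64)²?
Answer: 8100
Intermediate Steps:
(r + 64)² = (-154 + 64)² = (-90)² = 8100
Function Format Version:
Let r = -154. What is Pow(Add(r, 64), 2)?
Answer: 8100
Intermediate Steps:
Pow(Add(r, 64), 2) = Pow(Add(-154, 64), 2) = Pow(-90, 2) = 8100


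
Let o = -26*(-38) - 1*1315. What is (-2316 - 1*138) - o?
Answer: -2127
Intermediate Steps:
o = -327 (o = 988 - 1315 = -327)
(-2316 - 1*138) - o = (-2316 - 1*138) - 1*(-327) = (-2316 - 138) + 327 = -2454 + 327 = -2127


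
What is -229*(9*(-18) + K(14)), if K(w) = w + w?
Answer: 30686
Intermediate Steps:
K(w) = 2*w
-229*(9*(-18) + K(14)) = -229*(9*(-18) + 2*14) = -229*(-162 + 28) = -229*(-134) = 30686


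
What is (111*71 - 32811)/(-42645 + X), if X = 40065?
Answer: 831/86 ≈ 9.6628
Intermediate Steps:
(111*71 - 32811)/(-42645 + X) = (111*71 - 32811)/(-42645 + 40065) = (7881 - 32811)/(-2580) = -24930*(-1/2580) = 831/86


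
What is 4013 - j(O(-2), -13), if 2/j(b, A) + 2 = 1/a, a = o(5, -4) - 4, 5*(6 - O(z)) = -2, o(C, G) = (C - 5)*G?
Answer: 36125/9 ≈ 4013.9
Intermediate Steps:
o(C, G) = G*(-5 + C) (o(C, G) = (-5 + C)*G = G*(-5 + C))
O(z) = 32/5 (O(z) = 6 - ⅕*(-2) = 6 + ⅖ = 32/5)
a = -4 (a = -4*(-5 + 5) - 4 = -4*0 - 4 = 0 - 4 = -4)
j(b, A) = -8/9 (j(b, A) = 2/(-2 + 1/(-4)) = 2/(-2 - ¼) = 2/(-9/4) = 2*(-4/9) = -8/9)
4013 - j(O(-2), -13) = 4013 - 1*(-8/9) = 4013 + 8/9 = 36125/9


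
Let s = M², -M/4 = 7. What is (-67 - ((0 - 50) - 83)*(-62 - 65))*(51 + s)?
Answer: -14159930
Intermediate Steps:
M = -28 (M = -4*7 = -28)
s = 784 (s = (-28)² = 784)
(-67 - ((0 - 50) - 83)*(-62 - 65))*(51 + s) = (-67 - ((0 - 50) - 83)*(-62 - 65))*(51 + 784) = (-67 - (-50 - 83)*(-127))*835 = (-67 - (-133)*(-127))*835 = (-67 - 1*16891)*835 = (-67 - 16891)*835 = -16958*835 = -14159930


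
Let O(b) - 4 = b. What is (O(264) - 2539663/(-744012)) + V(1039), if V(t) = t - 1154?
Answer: 116373499/744012 ≈ 156.41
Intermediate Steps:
V(t) = -1154 + t
O(b) = 4 + b
(O(264) - 2539663/(-744012)) + V(1039) = ((4 + 264) - 2539663/(-744012)) + (-1154 + 1039) = (268 - 2539663*(-1/744012)) - 115 = (268 + 2539663/744012) - 115 = 201934879/744012 - 115 = 116373499/744012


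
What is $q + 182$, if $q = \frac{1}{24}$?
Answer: $\frac{4369}{24} \approx 182.04$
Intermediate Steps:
$q = \frac{1}{24} \approx 0.041667$
$q + 182 = \frac{1}{24} + 182 = \frac{4369}{24}$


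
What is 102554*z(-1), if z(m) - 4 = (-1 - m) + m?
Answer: 307662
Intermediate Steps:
z(m) = 3 (z(m) = 4 + ((-1 - m) + m) = 4 - 1 = 3)
102554*z(-1) = 102554*3 = 307662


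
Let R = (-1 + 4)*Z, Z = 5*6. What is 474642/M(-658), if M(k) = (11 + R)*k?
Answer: -33903/4747 ≈ -7.1420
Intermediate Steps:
Z = 30
R = 90 (R = (-1 + 4)*30 = 3*30 = 90)
M(k) = 101*k (M(k) = (11 + 90)*k = 101*k)
474642/M(-658) = 474642/((101*(-658))) = 474642/(-66458) = 474642*(-1/66458) = -33903/4747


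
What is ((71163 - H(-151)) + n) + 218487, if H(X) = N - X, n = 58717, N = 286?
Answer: 347930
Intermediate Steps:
H(X) = 286 - X
((71163 - H(-151)) + n) + 218487 = ((71163 - (286 - 1*(-151))) + 58717) + 218487 = ((71163 - (286 + 151)) + 58717) + 218487 = ((71163 - 1*437) + 58717) + 218487 = ((71163 - 437) + 58717) + 218487 = (70726 + 58717) + 218487 = 129443 + 218487 = 347930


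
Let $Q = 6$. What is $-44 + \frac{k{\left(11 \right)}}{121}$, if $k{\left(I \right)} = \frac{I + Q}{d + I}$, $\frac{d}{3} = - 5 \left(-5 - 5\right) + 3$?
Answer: $- \frac{53239}{1210} \approx -43.999$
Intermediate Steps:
$d = 159$ ($d = 3 \left(- 5 \left(-5 - 5\right) + 3\right) = 3 \left(\left(-5\right) \left(-10\right) + 3\right) = 3 \left(50 + 3\right) = 3 \cdot 53 = 159$)
$k{\left(I \right)} = \frac{6 + I}{159 + I}$ ($k{\left(I \right)} = \frac{I + 6}{159 + I} = \frac{6 + I}{159 + I}$)
$-44 + \frac{k{\left(11 \right)}}{121} = -44 + \frac{\frac{1}{159 + 11} \left(6 + 11\right)}{121} = -44 + \frac{1}{170} \cdot 17 \cdot \frac{1}{121} = -44 + \frac{1}{10} \cdot \frac{1}{121} = -44 + \frac{1}{1210} = - \frac{53239}{1210}$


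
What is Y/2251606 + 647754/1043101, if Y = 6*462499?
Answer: 2176542904659/1174326235103 ≈ 1.8534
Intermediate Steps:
Y = 2774994
Y/2251606 + 647754/1043101 = 2774994/2251606 + 647754/1043101 = 2774994*(1/2251606) + 647754*(1/1043101) = 1387497/1125803 + 647754/1043101 = 2176542904659/1174326235103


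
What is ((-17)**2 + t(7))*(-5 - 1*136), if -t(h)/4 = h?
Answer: -36801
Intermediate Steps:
t(h) = -4*h
((-17)**2 + t(7))*(-5 - 1*136) = ((-17)**2 - 4*7)*(-5 - 1*136) = (289 - 28)*(-5 - 136) = 261*(-141) = -36801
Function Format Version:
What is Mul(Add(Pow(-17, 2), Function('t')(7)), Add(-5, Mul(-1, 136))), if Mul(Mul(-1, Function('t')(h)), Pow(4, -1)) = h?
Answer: -36801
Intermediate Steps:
Function('t')(h) = Mul(-4, h)
Mul(Add(Pow(-17, 2), Function('t')(7)), Add(-5, Mul(-1, 136))) = Mul(Add(Pow(-17, 2), Mul(-4, 7)), Add(-5, Mul(-1, 136))) = Mul(Add(289, -28), Add(-5, -136)) = Mul(261, -141) = -36801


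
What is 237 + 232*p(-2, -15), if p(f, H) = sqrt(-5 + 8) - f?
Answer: 701 + 232*sqrt(3) ≈ 1102.8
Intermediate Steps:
p(f, H) = sqrt(3) - f
237 + 232*p(-2, -15) = 237 + 232*(sqrt(3) - 1*(-2)) = 237 + 232*(sqrt(3) + 2) = 237 + 232*(2 + sqrt(3)) = 237 + (464 + 232*sqrt(3)) = 701 + 232*sqrt(3)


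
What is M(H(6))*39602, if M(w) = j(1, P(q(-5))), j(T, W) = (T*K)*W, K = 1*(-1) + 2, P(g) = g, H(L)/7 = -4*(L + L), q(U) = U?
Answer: -198010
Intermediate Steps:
H(L) = -56*L (H(L) = 7*(-4*(L + L)) = 7*(-8*L) = -56*L)
K = 1 (K = -1 + 2 = 1)
j(T, W) = T*W (j(T, W) = (T*1)*W = T*W)
M(w) = -5 (M(w) = 1*(-5) = -5)
M(H(6))*39602 = -5*39602 = -198010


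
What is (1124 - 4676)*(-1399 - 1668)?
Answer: 10893984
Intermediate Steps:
(1124 - 4676)*(-1399 - 1668) = -3552*(-3067) = 10893984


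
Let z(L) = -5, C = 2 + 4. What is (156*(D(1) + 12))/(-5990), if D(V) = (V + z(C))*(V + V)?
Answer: -312/2995 ≈ -0.10417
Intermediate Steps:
C = 6
D(V) = 2*V*(-5 + V) (D(V) = (V - 5)*(V + V) = (-5 + V)*(2*V) = 2*V*(-5 + V))
(156*(D(1) + 12))/(-5990) = (156*(2*1*(-5 + 1) + 12))/(-5990) = (156*(2*1*(-4) + 12))*(-1/5990) = (156*(-8 + 12))*(-1/5990) = (156*4)*(-1/5990) = 624*(-1/5990) = -312/2995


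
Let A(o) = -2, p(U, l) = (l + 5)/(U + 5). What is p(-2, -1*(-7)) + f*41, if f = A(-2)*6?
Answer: -488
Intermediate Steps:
p(U, l) = (5 + l)/(5 + U)
f = -12 (f = -2*6 = -12)
p(-2, -1*(-7)) + f*41 = (5 - 1*(-7))/(5 - 2) - 12*41 = (5 + 7)/3 - 492 = (1/3)*12 - 492 = 4 - 492 = -488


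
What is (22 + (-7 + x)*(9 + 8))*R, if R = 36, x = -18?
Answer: -14508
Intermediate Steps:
(22 + (-7 + x)*(9 + 8))*R = (22 + (-7 - 18)*(9 + 8))*36 = (22 - 25*17)*36 = (22 - 425)*36 = -403*36 = -14508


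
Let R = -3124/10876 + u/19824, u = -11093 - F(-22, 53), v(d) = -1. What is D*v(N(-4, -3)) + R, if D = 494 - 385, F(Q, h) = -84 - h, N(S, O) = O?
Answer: -493377551/4491788 ≈ -109.84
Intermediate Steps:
D = 109
u = -10956 (u = -11093 - (-84 - 1*53) = -11093 - (-84 - 53) = -11093 - 1*(-137) = -11093 + 137 = -10956)
R = -3772659/4491788 (R = -3124/10876 - 10956/19824 = -3124*1/10876 - 10956*1/19824 = -781/2719 - 913/1652 = -3772659/4491788 ≈ -0.83990)
D*v(N(-4, -3)) + R = 109*(-1) - 3772659/4491788 = -109 - 3772659/4491788 = -493377551/4491788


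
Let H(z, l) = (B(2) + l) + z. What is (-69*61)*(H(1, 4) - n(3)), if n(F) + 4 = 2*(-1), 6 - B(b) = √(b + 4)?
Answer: -71553 + 4209*√6 ≈ -61243.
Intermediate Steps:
B(b) = 6 - √(4 + b) (B(b) = 6 - √(b + 4) = 6 - √(4 + b))
H(z, l) = 6 + l + z - √6 (H(z, l) = ((6 - √(4 + 2)) + l) + z = ((6 - √6) + l) + z = (6 + l - √6) + z = 6 + l + z - √6)
n(F) = -6 (n(F) = -4 + 2*(-1) = -4 - 2 = -6)
(-69*61)*(H(1, 4) - n(3)) = (-69*61)*((6 + 4 + 1 - √6) - 1*(-6)) = -4209*((11 - √6) + 6) = -4209*(17 - √6) = -71553 + 4209*√6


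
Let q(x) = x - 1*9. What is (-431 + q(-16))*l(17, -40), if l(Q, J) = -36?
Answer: 16416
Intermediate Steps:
q(x) = -9 + x (q(x) = x - 9 = -9 + x)
(-431 + q(-16))*l(17, -40) = (-431 + (-9 - 16))*(-36) = (-431 - 25)*(-36) = -456*(-36) = 16416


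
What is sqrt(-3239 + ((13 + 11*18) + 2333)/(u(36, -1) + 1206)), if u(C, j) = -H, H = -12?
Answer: I*sqrt(133389879)/203 ≈ 56.894*I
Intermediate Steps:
u(C, j) = 12 (u(C, j) = -1*(-12) = 12)
sqrt(-3239 + ((13 + 11*18) + 2333)/(u(36, -1) + 1206)) = sqrt(-3239 + ((13 + 11*18) + 2333)/(12 + 1206)) = sqrt(-3239 + ((13 + 198) + 2333)/1218) = sqrt(-3239 + (211 + 2333)*(1/1218)) = sqrt(-3239 + 2544*(1/1218)) = sqrt(-3239 + 424/203) = sqrt(-657093/203) = I*sqrt(133389879)/203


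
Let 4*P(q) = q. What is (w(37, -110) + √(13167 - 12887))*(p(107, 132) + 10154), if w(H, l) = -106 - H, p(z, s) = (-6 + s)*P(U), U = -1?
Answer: -2895035/2 + 20245*√70 ≈ -1.2781e+6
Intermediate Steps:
P(q) = q/4
p(z, s) = 3/2 - s/4 (p(z, s) = (-6 + s)*((¼)*(-1)) = (-6 + s)*(-¼) = 3/2 - s/4)
(w(37, -110) + √(13167 - 12887))*(p(107, 132) + 10154) = ((-106 - 1*37) + √(13167 - 12887))*((3/2 - ¼*132) + 10154) = ((-106 - 37) + √280)*((3/2 - 33) + 10154) = (-143 + 2*√70)*(-63/2 + 10154) = (-143 + 2*√70)*(20245/2) = -2895035/2 + 20245*√70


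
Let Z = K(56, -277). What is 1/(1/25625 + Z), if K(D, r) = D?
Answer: 25625/1435001 ≈ 0.017857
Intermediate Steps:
Z = 56
1/(1/25625 + Z) = 1/(1/25625 + 56) = 1/(1435001/25625) = 25625/1435001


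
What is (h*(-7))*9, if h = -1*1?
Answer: 63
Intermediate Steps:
h = -1
(h*(-7))*9 = -1*(-7)*9 = 7*9 = 63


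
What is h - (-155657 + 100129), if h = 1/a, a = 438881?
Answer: 24370184169/438881 ≈ 55528.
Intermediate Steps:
h = 1/438881 ≈ 2.2785e-6
h - (-155657 + 100129) = 1/438881 - (-155657 + 100129) = 1/438881 - 1*(-55528) = 1/438881 + 55528 = 24370184169/438881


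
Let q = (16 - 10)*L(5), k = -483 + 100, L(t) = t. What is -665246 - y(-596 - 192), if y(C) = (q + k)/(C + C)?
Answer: -1048428049/1576 ≈ -6.6525e+5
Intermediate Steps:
k = -383
q = 30 (q = (16 - 10)*5 = 6*5 = 30)
y(C) = -353/(2*C) (y(C) = (30 - 383)/(C + C) = -353*1/(2*C) = -353/(2*C))
-665246 - y(-596 - 192) = -665246 - (-353)/(2*(-596 - 192)) = -665246 - (-353)/(2*(-788)) = -665246 - (-353)*(-1)/(2*788) = -665246 - 1*353/1576 = -665246 - 353/1576 = -1048428049/1576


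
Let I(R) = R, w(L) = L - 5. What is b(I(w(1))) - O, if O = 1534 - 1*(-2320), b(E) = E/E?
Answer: -3853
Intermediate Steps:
w(L) = -5 + L
b(E) = 1
O = 3854 (O = 1534 + 2320 = 3854)
b(I(w(1))) - O = 1 - 1*3854 = 1 - 3854 = -3853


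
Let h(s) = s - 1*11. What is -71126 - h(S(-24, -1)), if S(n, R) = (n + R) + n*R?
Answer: -71114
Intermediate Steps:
S(n, R) = R + n + R*n (S(n, R) = (R + n) + R*n = R + n + R*n)
h(s) = -11 + s (h(s) = s - 11 = -11 + s)
-71126 - h(S(-24, -1)) = -71126 - (-11 + (-1 - 24 - 1*(-24))) = -71126 - (-11 + (-1 - 24 + 24)) = -71126 - (-11 - 1) = -71126 - 1*(-12) = -71126 + 12 = -71114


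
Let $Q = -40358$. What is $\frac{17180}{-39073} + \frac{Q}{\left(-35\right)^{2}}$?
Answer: $- \frac{1597953634}{47864425} \approx -33.385$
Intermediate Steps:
$\frac{17180}{-39073} + \frac{Q}{\left(-35\right)^{2}} = \frac{17180}{-39073} - \frac{40358}{\left(-35\right)^{2}} = 17180 \left(- \frac{1}{39073}\right) - \frac{40358}{1225} = - \frac{17180}{39073} - \frac{40358}{1225} = - \frac{1597953634}{47864425}$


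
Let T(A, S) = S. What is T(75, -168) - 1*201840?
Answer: -202008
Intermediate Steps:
T(75, -168) - 1*201840 = -168 - 1*201840 = -168 - 201840 = -202008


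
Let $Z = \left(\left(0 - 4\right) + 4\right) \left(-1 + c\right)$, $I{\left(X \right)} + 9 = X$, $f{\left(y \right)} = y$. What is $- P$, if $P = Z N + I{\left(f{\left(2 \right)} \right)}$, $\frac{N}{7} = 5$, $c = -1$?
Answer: $7$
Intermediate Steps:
$N = 35$ ($N = 7 \cdot 5 = 35$)
$I{\left(X \right)} = -9 + X$
$Z = 0$ ($Z = \left(\left(0 - 4\right) + 4\right) \left(-1 - 1\right) = \left(-4 + 4\right) \left(-2\right) = 0 \left(-2\right) = 0$)
$P = -7$ ($P = 0 \cdot 35 + \left(-9 + 2\right) = 0 - 7 = -7$)
$- P = \left(-1\right) \left(-7\right) = 7$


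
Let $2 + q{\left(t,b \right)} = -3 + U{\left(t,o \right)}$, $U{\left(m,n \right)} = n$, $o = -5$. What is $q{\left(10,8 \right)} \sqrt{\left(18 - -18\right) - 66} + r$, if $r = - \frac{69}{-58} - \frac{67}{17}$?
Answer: $- \frac{2713}{986} - 10 i \sqrt{30} \approx -2.7515 - 54.772 i$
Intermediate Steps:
$q{\left(t,b \right)} = -10$ ($q{\left(t,b \right)} = -2 - 8 = -10$)
$r = - \frac{2713}{986}$ ($r = \left(-69\right) \left(- \frac{1}{58}\right) - \frac{67}{17} = \frac{69}{58} - \frac{67}{17} = - \frac{2713}{986} \approx -2.7515$)
$q{\left(10,8 \right)} \sqrt{\left(18 - -18\right) - 66} + r = - 10 \sqrt{\left(18 - -18\right) - 66} - \frac{2713}{986} = - 10 \sqrt{\left(18 + 18\right) - 66} - \frac{2713}{986} = - 10 \sqrt{36 - 66} - \frac{2713}{986} = - 10 \sqrt{-30} - \frac{2713}{986} = - 10 i \sqrt{30} - \frac{2713}{986} = - \frac{2713}{986} - 10 i \sqrt{30}$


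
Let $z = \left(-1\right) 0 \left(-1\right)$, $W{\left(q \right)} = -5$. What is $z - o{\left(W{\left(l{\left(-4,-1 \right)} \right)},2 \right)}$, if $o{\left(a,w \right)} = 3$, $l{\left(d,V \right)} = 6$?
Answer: $-3$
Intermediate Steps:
$z = 0$ ($z = 0 \left(-1\right) = 0$)
$z - o{\left(W{\left(l{\left(-4,-1 \right)} \right)},2 \right)} = 0 - 3 = -3$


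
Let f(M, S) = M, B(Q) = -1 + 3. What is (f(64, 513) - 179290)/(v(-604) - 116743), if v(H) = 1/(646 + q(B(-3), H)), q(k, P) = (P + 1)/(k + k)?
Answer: 13149878/8565477 ≈ 1.5352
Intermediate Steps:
B(Q) = 2
q(k, P) = (1 + P)/(2*k) (q(k, P) = (1 + P)/((2*k)) = (1 + P)*(1/(2*k)) = (1 + P)/(2*k))
v(H) = 1/(2585/4 + H/4) (v(H) = 1/(646 + (½)*(1 + H)/2) = 1/(646 + (½)*(½)*(1 + H)) = 1/(646 + (¼ + H/4)) = 1/(2585/4 + H/4))
(f(64, 513) - 179290)/(v(-604) - 116743) = (64 - 179290)/(4/(2585 - 604) - 116743) = -179226/(4/1981 - 116743) = -179226/(-231267879/1981) = -179226*(-1981/231267879) = 13149878/8565477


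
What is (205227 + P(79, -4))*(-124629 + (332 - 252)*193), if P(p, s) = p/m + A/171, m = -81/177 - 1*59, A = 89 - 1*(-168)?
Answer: -13442172028701029/599868 ≈ -2.2409e+10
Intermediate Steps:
A = 257 (A = 89 + 168 = 257)
m = -3508/59 (m = -81*1/177 - 59 = -27/59 - 59 = -3508/59 ≈ -59.458)
P(p, s) = 257/171 - 59*p/3508 (P(p, s) = p/(-3508/59) + 257/171 = p*(-59/3508) + 257*(1/171) = -59*p/3508 + 257/171 = 257/171 - 59*p/3508)
(205227 + P(79, -4))*(-124629 + (332 - 252)*193) = (205227 + (257/171 - 59/3508*79))*(-124629 + (332 - 252)*193) = (205227 + (257/171 - 4661/3508))*(-124629 + 80*193) = (205227 + 104525/599868)*(-124629 + 15440) = (123109214561/599868)*(-109189) = -13442172028701029/599868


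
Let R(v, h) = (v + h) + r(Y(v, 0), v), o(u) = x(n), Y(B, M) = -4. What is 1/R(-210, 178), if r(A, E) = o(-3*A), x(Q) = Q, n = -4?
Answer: -1/36 ≈ -0.027778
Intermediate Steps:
o(u) = -4
r(A, E) = -4
R(v, h) = -4 + h + v (R(v, h) = (v + h) - 4 = (h + v) - 4 = -4 + h + v)
1/R(-210, 178) = 1/(-4 + 178 - 210) = 1/(-36) = -1/36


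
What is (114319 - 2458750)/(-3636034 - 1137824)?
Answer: 781477/1591286 ≈ 0.49110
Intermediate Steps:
(114319 - 2458750)/(-3636034 - 1137824) = -2344431/(-4773858) = -2344431*(-1/4773858) = 781477/1591286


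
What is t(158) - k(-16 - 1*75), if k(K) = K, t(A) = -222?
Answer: -131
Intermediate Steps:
t(158) - k(-16 - 1*75) = -222 - (-16 - 1*75) = -222 - (-16 - 75) = -222 - 1*(-91) = -222 + 91 = -131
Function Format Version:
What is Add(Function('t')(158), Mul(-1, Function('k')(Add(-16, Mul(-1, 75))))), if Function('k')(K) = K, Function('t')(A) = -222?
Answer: -131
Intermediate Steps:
Add(Function('t')(158), Mul(-1, Function('k')(Add(-16, Mul(-1, 75))))) = Add(-222, Mul(-1, Add(-16, Mul(-1, 75)))) = Add(-222, Mul(-1, Add(-16, -75))) = Add(-222, Mul(-1, -91)) = Add(-222, 91) = -131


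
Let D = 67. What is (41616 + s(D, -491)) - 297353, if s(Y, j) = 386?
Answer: -255351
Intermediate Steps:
(41616 + s(D, -491)) - 297353 = (41616 + 386) - 297353 = 42002 - 297353 = -255351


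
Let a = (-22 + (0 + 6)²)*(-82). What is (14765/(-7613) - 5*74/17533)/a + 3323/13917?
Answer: 512837150675051/2132551745273964 ≈ 0.24048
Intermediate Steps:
a = -1148 (a = (-22 + 6²)*(-82) = (-22 + 36)*(-82) = 14*(-82) = -1148)
(14765/(-7613) - 5*74/17533)/a + 3323/13917 = (14765/(-7613) - 5*74/17533)/(-1148) + 3323/13917 = (14765*(-1/7613) - 370*1/17533)*(-1/1148) + 3323*(1/13917) = (-14765/7613 - 370/17533)*(-1/1148) + 3323/13917 = -261691555/133478729*(-1/1148) + 3323/13917 = 261691555/153233580892 + 3323/13917 = 512837150675051/2132551745273964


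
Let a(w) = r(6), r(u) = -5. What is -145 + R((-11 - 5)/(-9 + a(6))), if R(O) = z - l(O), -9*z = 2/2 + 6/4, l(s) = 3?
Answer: -2669/18 ≈ -148.28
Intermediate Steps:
a(w) = -5
z = -5/18 (z = -(2/2 + 6/4)/9 = -(2*(1/2) + 6*(1/4))/9 = -(1 + 3/2)/9 = -1/9*5/2 = -5/18 ≈ -0.27778)
R(O) = -59/18 (R(O) = -5/18 - 1*3 = -5/18 - 3 = -59/18)
-145 + R((-11 - 5)/(-9 + a(6))) = -145 - 59/18 = -2669/18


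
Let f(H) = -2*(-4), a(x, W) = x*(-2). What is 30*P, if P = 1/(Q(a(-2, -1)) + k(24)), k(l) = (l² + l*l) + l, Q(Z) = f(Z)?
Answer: 15/592 ≈ 0.025338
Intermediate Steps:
a(x, W) = -2*x
f(H) = 8
Q(Z) = 8
k(l) = l + 2*l² (k(l) = (l² + l²) + l = 2*l² + l = l + 2*l²)
P = 1/1184 (P = 1/(8 + 24*(1 + 2*24)) = 1/(8 + 24*(1 + 48)) = 1/(8 + 24*49) = 1/(8 + 1176) = 1/1184 ≈ 0.00084459)
30*P = 30*(1/1184) = 15/592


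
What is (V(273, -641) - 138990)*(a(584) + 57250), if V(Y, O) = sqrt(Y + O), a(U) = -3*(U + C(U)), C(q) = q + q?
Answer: -7226646060 + 207976*I*sqrt(23) ≈ -7.2266e+9 + 9.9742e+5*I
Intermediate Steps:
C(q) = 2*q
a(U) = -9*U (a(U) = -3*(U + 2*U) = -9*U)
V(Y, O) = sqrt(O + Y)
(V(273, -641) - 138990)*(a(584) + 57250) = (sqrt(-641 + 273) - 138990)*(-9*584 + 57250) = (sqrt(-368) - 138990)*(-5256 + 57250) = (4*I*sqrt(23) - 138990)*51994 = (-138990 + 4*I*sqrt(23))*51994 = -7226646060 + 207976*I*sqrt(23)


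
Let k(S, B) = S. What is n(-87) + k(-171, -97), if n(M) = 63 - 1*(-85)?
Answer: -23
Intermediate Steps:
n(M) = 148 (n(M) = 63 + 85 = 148)
n(-87) + k(-171, -97) = 148 - 171 = -23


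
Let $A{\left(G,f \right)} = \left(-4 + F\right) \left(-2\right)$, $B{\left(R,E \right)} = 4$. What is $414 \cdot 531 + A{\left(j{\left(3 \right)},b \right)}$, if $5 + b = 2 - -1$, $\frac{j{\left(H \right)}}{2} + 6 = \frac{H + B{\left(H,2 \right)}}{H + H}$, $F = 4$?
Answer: $219834$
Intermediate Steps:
$j{\left(H \right)} = -12 + \frac{4 + H}{H}$ ($j{\left(H \right)} = -12 + 2 \frac{H + 4}{H + H} = -12 + 2 \frac{4 + H}{2 H} = -12 + \frac{4 + H}{H}$)
$b = -2$ ($b = -5 + \left(2 - -1\right) = -5 + \left(2 + 1\right) = -5 + 3 = -2$)
$A{\left(G,f \right)} = 0$ ($A{\left(G,f \right)} = \left(-4 + 4\right) \left(-2\right) = 0 \left(-2\right) = 0$)
$414 \cdot 531 + A{\left(j{\left(3 \right)},b \right)} = 414 \cdot 531 + 0 = 219834 + 0 = 219834$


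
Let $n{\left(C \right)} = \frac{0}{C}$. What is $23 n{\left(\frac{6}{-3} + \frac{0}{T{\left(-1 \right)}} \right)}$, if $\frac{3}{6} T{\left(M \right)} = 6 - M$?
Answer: $0$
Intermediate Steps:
$T{\left(M \right)} = 12 - 2 M$ ($T{\left(M \right)} = 2 \left(6 - M\right) = 12 - 2 M$)
$n{\left(C \right)} = 0$
$23 n{\left(\frac{6}{-3} + \frac{0}{T{\left(-1 \right)}} \right)} = 23 \cdot 0 = 0$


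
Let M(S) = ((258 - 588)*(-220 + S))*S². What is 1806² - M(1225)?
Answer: 497685542886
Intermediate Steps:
M(S) = S²*(72600 - 330*S) (M(S) = (-330*(-220 + S))*S² = (72600 - 330*S)*S² = S²*(72600 - 330*S))
1806² - M(1225) = 1806² - 330*1225²*(220 - 1*1225) = 3261636 - 330*1500625*(220 - 1225) = 3261636 - 330*1500625*(-1005) = 3261636 - 1*(-497682281250) = 3261636 + 497682281250 = 497685542886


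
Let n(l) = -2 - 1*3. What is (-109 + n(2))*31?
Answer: -3534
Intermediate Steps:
n(l) = -5 (n(l) = -2 - 3 = -5)
(-109 + n(2))*31 = (-109 - 5)*31 = -114*31 = -3534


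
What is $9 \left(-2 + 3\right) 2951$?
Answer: $26559$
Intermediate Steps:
$9 \left(-2 + 3\right) 2951 = 9 \cdot 1 \cdot 2951 = 9 \cdot 2951 = 26559$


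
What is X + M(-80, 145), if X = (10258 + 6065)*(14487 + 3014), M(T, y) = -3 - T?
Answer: 285668900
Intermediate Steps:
X = 285668823 (X = 16323*17501 = 285668823)
X + M(-80, 145) = 285668823 + (-3 - 1*(-80)) = 285668823 + (-3 + 80) = 285668823 + 77 = 285668900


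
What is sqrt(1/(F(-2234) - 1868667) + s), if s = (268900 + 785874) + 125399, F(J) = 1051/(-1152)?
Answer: sqrt(5469087720393545356124805)/2152705435 ≈ 1086.4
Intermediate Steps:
F(J) = -1051/1152 (F(J) = 1051*(-1/1152) = -1051/1152)
s = 1180173 (s = 1054774 + 125399 = 1180173)
sqrt(1/(F(-2234) - 1868667) + s) = sqrt(1/(-1051/1152 - 1868667) + 1180173) = sqrt(1/(-2152705435/1152) + 1180173) = sqrt(-1152/2152705435 + 1180173) = sqrt(2540564831339103/2152705435) = sqrt(5469087720393545356124805)/2152705435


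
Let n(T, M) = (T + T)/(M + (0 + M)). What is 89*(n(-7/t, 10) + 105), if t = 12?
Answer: 1120777/120 ≈ 9339.8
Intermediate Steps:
n(T, M) = T/M (n(T, M) = (2*T)/(M + M) = (2*T)/((2*M)) = (2*T)*(1/(2*M)) = T/M)
89*(n(-7/t, 10) + 105) = 89*(-7/12/10 + 105) = 89*(-7*1/12*(⅒) + 105) = 89*(-7/12*⅒ + 105) = 89*(-7/120 + 105) = 89*(12593/120) = 1120777/120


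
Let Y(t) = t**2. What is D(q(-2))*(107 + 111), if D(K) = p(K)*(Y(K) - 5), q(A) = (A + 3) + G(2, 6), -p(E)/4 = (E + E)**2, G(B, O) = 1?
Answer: 13952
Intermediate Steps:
p(E) = -16*E**2 (p(E) = -4*(E + E)**2 = -4*4*E**2 = -16*E**2)
q(A) = 4 + A (q(A) = (A + 3) + 1 = (3 + A) + 1 = 4 + A)
D(K) = -16*K**2*(-5 + K**2) (D(K) = (-16*K**2)*(K**2 - 5) = (-16*K**2)*(-5 + K**2) = -16*K**2*(-5 + K**2))
D(q(-2))*(107 + 111) = (16*(4 - 2)**2*(5 - (4 - 2)**2))*(107 + 111) = (16*2**2*(5 - 1*2**2))*218 = (16*4*(5 - 1*4))*218 = (16*4*(5 - 4))*218 = (16*4*1)*218 = 64*218 = 13952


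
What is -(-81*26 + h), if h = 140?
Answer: 1966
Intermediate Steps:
-(-81*26 + h) = -(-81*26 + 140) = -(-2106 + 140) = -1*(-1966) = 1966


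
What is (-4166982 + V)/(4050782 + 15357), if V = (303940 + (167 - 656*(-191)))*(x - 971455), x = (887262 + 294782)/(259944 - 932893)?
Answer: -280721087597995035/2736304173911 ≈ -1.0259e+5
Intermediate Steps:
x = -1182044/672949 (x = 1182044/(-672949) = 1182044*(-1/672949) = -1182044/672949 ≈ -1.7565)
V = -280718283431625117/672949 (V = (303940 + (167 - 656*(-191)))*(-1182044/672949 - 971455) = (303940 + (167 + 125296))*(-653740852839/672949) = (303940 + 125463)*(-653740852839/672949) = 429403*(-653740852839/672949) = -280718283431625117/672949 ≈ -4.1715e+11)
(-4166982 + V)/(4050782 + 15357) = (-4166982 - 280718283431625117/672949)/(4050782 + 15357) = -280721087597995035/672949/4066139 = -280721087597995035/672949*1/4066139 = -280721087597995035/2736304173911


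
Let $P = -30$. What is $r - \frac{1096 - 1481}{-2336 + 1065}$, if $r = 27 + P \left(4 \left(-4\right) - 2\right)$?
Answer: $\frac{720272}{1271} \approx 566.7$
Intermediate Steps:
$r = 567$ ($r = 27 - 30 \left(4 \left(-4\right) - 2\right) = 27 - 30 \left(-16 - 2\right) = 27 - -540 = 27 + 540 = 567$)
$r - \frac{1096 - 1481}{-2336 + 1065} = 567 - \frac{1096 - 1481}{-2336 + 1065} = 567 - - \frac{385}{-1271} = 567 - \left(-385\right) \left(- \frac{1}{1271}\right) = 567 - \frac{385}{1271} = \frac{720272}{1271}$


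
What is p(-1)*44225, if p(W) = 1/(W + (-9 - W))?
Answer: -44225/9 ≈ -4913.9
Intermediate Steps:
p(W) = -⅑ (p(W) = 1/(-9) = -⅑)
p(-1)*44225 = -⅑*44225 = -44225/9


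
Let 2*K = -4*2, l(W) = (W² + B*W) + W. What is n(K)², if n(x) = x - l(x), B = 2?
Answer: 64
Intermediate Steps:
l(W) = W² + 3*W (l(W) = (W² + 2*W) + W = W² + 3*W)
K = -4 (K = (-4*2)/2 = (½)*(-8) = -4)
n(x) = x - x*(3 + x)
n(K)² = (-4*(-2 - 1*(-4)))² = (-4*(-2 + 4))² = (-4*2)² = (-8)² = 64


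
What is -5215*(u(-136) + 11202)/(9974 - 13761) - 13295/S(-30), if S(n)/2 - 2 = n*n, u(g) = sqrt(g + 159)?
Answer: 15048071365/975964 + 745*sqrt(23)/541 ≈ 15425.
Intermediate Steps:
u(g) = sqrt(159 + g)
S(n) = 4 + 2*n**2 (S(n) = 4 + 2*(n*n) = 4 + 2*n**2)
-5215*(u(-136) + 11202)/(9974 - 13761) - 13295/S(-30) = -5215*(sqrt(159 - 136) + 11202)/(9974 - 13761) - 13295/(4 + 2*(-30)**2) = -(-8345490/541 - 745*sqrt(23)/541) - 13295/(4 + 2*900) = -(-8345490/541 - 745*sqrt(23)/541) - 13295/(4 + 1800) = -5215*(-11202/3787 - sqrt(23)/3787) - 13295/1804 = (8345490/541 + 745*sqrt(23)/541) - 13295*1/1804 = (8345490/541 + 745*sqrt(23)/541) - 13295/1804 = 15048071365/975964 + 745*sqrt(23)/541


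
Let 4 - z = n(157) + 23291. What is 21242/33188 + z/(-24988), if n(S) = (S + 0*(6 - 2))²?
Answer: 265211883/103662718 ≈ 2.5584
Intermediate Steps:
n(S) = S² (n(S) = (S + 0*4)² = (S + 0)² = S²)
z = -47936 (z = 4 - (157² + 23291) = 4 - (24649 + 23291) = 4 - 1*47940 = 4 - 47940 = -47936)
21242/33188 + z/(-24988) = 21242/33188 - 47936/(-24988) = 21242*(1/33188) - 47936*(-1/24988) = 10621/16594 + 11984/6247 = 265211883/103662718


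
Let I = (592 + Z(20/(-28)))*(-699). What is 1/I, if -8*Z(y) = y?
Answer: -56/23176743 ≈ -2.4162e-6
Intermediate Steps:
Z(y) = -y/8
I = -23176743/56 (I = (592 - 5/(2*(-28)))*(-699) = (592 - 5*(-1)/(2*28))*(-699) = (592 - ⅛*(-5/7))*(-699) = (592 + 5/56)*(-699) = (33157/56)*(-699) = -23176743/56 ≈ -4.1387e+5)
1/I = 1/(-23176743/56) = -56/23176743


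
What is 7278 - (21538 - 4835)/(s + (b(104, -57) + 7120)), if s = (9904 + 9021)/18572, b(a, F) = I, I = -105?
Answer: 948024145274/130301505 ≈ 7275.6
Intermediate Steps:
b(a, F) = -105
s = 18925/18572 (s = 18925*(1/18572) = 18925/18572 ≈ 1.0190)
7278 - (21538 - 4835)/(s + (b(104, -57) + 7120)) = 7278 - (21538 - 4835)/(18925/18572 + (-105 + 7120)) = 7278 - 16703/(18925/18572 + 7015) = 7278 - 16703/130301505/18572 = 7278 - 16703*18572/130301505 = 7278 - 1*310208116/130301505 = 7278 - 310208116/130301505 = 948024145274/130301505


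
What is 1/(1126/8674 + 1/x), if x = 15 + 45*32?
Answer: 6310335/823502 ≈ 7.6628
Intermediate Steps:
x = 1455 (x = 15 + 1440 = 1455)
1/(1126/8674 + 1/x) = 1/(1126/8674 + 1/1455) = 1/(1126*(1/8674) + 1/1455) = 1/(563/4337 + 1/1455) = 1/(823502/6310335) = 6310335/823502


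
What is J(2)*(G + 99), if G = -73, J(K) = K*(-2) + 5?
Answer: 26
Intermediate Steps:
J(K) = 5 - 2*K (J(K) = -2*K + 5 = 5 - 2*K)
J(2)*(G + 99) = (5 - 2*2)*(-73 + 99) = (5 - 4)*26 = 1*26 = 26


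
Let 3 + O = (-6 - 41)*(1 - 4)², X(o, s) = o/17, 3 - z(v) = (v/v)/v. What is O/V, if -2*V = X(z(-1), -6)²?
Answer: 61557/4 ≈ 15389.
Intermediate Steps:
z(v) = 3 - 1/v (z(v) = 3 - v/v/v = 3 - 1/v)
X(o, s) = o/17 (X(o, s) = o*(1/17) = o/17)
O = -426 (O = -3 + (-6 - 41)*(1 - 4)² = -3 - 47*(-3)² = -3 - 47*9 = -3 - 423 = -426)
V = -8/289 (V = -(3 - 1/(-1))²/289/2 = -(3 - 1*(-1))²/289/2 = -(3 + 1)²/289/2 = -((1/17)*4)²/2 = -(4/17)²/2 = -½*16/289 = -8/289 ≈ -0.027682)
O/V = -426/(-8/289) = -426*(-289/8) = 61557/4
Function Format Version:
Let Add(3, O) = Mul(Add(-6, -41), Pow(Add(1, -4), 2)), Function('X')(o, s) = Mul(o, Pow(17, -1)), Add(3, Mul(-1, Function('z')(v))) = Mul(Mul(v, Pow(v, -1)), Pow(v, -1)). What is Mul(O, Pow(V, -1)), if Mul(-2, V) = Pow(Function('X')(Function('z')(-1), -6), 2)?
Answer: Rational(61557, 4) ≈ 15389.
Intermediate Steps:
Function('z')(v) = Add(3, Mul(-1, Pow(v, -1))) (Function('z')(v) = Add(3, Mul(-1, Mul(Mul(v, Pow(v, -1)), Pow(v, -1)))) = Add(3, Mul(-1, Mul(1, Pow(v, -1)))) = Add(3, Mul(-1, Pow(v, -1))))
Function('X')(o, s) = Mul(Rational(1, 17), o) (Function('X')(o, s) = Mul(o, Rational(1, 17)) = Mul(Rational(1, 17), o))
O = -426 (O = Add(-3, Mul(Add(-6, -41), Pow(Add(1, -4), 2))) = Add(-3, Mul(-47, Pow(-3, 2))) = Add(-3, Mul(-47, 9)) = Add(-3, -423) = -426)
V = Rational(-8, 289) (V = Mul(Rational(-1, 2), Pow(Mul(Rational(1, 17), Add(3, Mul(-1, Pow(-1, -1)))), 2)) = Mul(Rational(-1, 2), Pow(Mul(Rational(1, 17), Add(3, Mul(-1, -1))), 2)) = Mul(Rational(-1, 2), Pow(Mul(Rational(1, 17), Add(3, 1)), 2)) = Mul(Rational(-1, 2), Pow(Mul(Rational(1, 17), 4), 2)) = Mul(Rational(-1, 2), Pow(Rational(4, 17), 2)) = Mul(Rational(-1, 2), Rational(16, 289)) = Rational(-8, 289) ≈ -0.027682)
Mul(O, Pow(V, -1)) = Mul(-426, Pow(Rational(-8, 289), -1)) = Mul(-426, Rational(-289, 8)) = Rational(61557, 4)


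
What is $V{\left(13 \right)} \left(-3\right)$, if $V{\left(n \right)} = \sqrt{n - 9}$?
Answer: $-6$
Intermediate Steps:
$V{\left(n \right)} = \sqrt{-9 + n}$
$V{\left(13 \right)} \left(-3\right) = \sqrt{-9 + 13} \left(-3\right) = \sqrt{4} \left(-3\right) = 2 \left(-3\right) = -6$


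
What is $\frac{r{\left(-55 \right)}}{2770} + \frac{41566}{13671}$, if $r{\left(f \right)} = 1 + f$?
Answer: $\frac{8171399}{2704905} \approx 3.021$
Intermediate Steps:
$\frac{r{\left(-55 \right)}}{2770} + \frac{41566}{13671} = \frac{1 - 55}{2770} + \frac{41566}{13671} = \left(-54\right) \frac{1}{2770} + 41566 \cdot \frac{1}{13671} = - \frac{27}{1385} + \frac{5938}{1953} = \frac{8171399}{2704905}$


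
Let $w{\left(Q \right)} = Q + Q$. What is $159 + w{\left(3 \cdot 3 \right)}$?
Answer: $177$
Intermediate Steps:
$w{\left(Q \right)} = 2 Q$
$159 + w{\left(3 \cdot 3 \right)} = 159 + 2 \cdot 3 \cdot 3 = 159 + 2 \cdot 9 = 159 + 18 = 177$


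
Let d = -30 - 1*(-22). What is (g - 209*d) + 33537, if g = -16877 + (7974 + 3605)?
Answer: 29911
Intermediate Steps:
d = -8 (d = -30 + 22 = -8)
g = -5298 (g = -16877 + 11579 = -5298)
(g - 209*d) + 33537 = (-5298 - 209*(-8)) + 33537 = (-5298 + 1672) + 33537 = -3626 + 33537 = 29911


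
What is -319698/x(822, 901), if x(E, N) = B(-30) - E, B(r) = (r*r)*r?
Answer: 53283/4637 ≈ 11.491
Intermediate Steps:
B(r) = r³ (B(r) = r²*r = r³)
x(E, N) = -27000 - E (x(E, N) = (-30)³ - E = -27000 - E)
-319698/x(822, 901) = -319698/(-27000 - 1*822) = -319698/(-27000 - 822) = -319698/(-27822) = -319698*(-1/27822) = 53283/4637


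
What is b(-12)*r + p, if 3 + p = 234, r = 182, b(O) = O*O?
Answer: 26439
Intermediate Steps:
b(O) = O**2
p = 231 (p = -3 + 234 = 231)
b(-12)*r + p = (-12)**2*182 + 231 = 144*182 + 231 = 26208 + 231 = 26439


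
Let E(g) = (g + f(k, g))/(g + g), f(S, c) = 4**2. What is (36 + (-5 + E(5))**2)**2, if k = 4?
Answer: 19722481/10000 ≈ 1972.2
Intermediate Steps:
f(S, c) = 16
E(g) = (16 + g)/(2*g) (E(g) = (g + 16)/(g + g) = (16 + g)/((2*g)) = (16 + g)*(1/(2*g)) = (16 + g)/(2*g))
(36 + (-5 + E(5))**2)**2 = (36 + (-5 + (1/2)*(16 + 5)/5)**2)**2 = (36 + (-5 + (1/2)*(1/5)*21)**2)**2 = (36 + (-5 + 21/10)**2)**2 = (36 + (-29/10)**2)**2 = (36 + 841/100)**2 = (4441/100)**2 = 19722481/10000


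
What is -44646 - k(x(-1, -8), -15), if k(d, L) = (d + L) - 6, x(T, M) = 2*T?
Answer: -44623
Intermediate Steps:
k(d, L) = -6 + L + d (k(d, L) = (L + d) - 6 = -6 + L + d)
-44646 - k(x(-1, -8), -15) = -44646 - (-6 - 15 + 2*(-1)) = -44646 - (-6 - 15 - 2) = -44646 - 1*(-23) = -44646 + 23 = -44623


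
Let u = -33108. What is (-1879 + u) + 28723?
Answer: -6264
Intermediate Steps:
(-1879 + u) + 28723 = (-1879 - 33108) + 28723 = -34987 + 28723 = -6264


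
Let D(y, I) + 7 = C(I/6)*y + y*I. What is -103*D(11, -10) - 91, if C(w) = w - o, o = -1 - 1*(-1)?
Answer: 41545/3 ≈ 13848.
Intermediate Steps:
o = 0 (o = -1 + 1 = 0)
C(w) = w (C(w) = w - 1*0 = w + 0 = w)
D(y, I) = -7 + 7*I*y/6 (D(y, I) = -7 + ((I/6)*y + y*I) = -7 + ((I*(⅙))*y + I*y) = -7 + ((I/6)*y + I*y) = -7 + (I*y/6 + I*y) = -7 + 7*I*y/6)
-103*D(11, -10) - 91 = -103*(-7 + (7/6)*(-10)*11) - 91 = -103*(-7 - 385/3) - 91 = -103*(-406/3) - 91 = 41818/3 - 91 = 41545/3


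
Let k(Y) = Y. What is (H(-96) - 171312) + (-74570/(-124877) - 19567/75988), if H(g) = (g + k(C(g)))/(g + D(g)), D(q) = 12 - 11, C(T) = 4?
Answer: -154431377543623253/901469580220 ≈ -1.7131e+5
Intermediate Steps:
D(q) = 1
H(g) = (4 + g)/(1 + g) (H(g) = (g + 4)/(g + 1) = (4 + g)/(1 + g))
(H(-96) - 171312) + (-74570/(-124877) - 19567/75988) = ((4 - 96)/(1 - 96) - 171312) + (-74570/(-124877) - 19567/75988) = (-92/(-95) - 171312) + (-74570*(-1/124877) - 19567*1/75988) = (-1/95*(-92) - 171312) + (74570/124877 - 19567/75988) = (92/95 - 171312) + 3222956901/9489153476 = -16274548/95 + 3222956901/9489153476 = -154431377543623253/901469580220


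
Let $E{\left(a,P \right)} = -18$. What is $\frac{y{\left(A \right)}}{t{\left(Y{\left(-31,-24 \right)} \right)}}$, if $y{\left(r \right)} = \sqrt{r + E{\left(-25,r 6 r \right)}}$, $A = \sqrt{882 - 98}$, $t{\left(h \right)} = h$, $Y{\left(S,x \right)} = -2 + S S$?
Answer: $\frac{\sqrt{10}}{959} \approx 0.0032975$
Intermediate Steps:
$Y{\left(S,x \right)} = -2 + S^{2}$
$A = 28$ ($A = \sqrt{784} = 28$)
$y{\left(r \right)} = \sqrt{-18 + r}$ ($y{\left(r \right)} = \sqrt{r - 18} = \sqrt{-18 + r}$)
$\frac{y{\left(A \right)}}{t{\left(Y{\left(-31,-24 \right)} \right)}} = \frac{\sqrt{-18 + 28}}{-2 + \left(-31\right)^{2}} = \frac{\sqrt{10}}{-2 + 961} = \frac{\sqrt{10}}{959}$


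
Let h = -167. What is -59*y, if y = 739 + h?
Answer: -33748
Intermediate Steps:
y = 572 (y = 739 - 167 = 572)
-59*y = -59*572 = -33748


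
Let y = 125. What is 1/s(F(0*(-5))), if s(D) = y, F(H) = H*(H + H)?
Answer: 1/125 ≈ 0.0080000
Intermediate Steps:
F(H) = 2*H² (F(H) = H*(2*H) = 2*H²)
s(D) = 125
1/s(F(0*(-5))) = 1/125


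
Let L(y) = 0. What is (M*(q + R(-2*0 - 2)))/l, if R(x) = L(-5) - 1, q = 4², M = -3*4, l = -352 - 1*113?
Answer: 12/31 ≈ 0.38710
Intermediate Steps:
l = -465 (l = -352 - 113 = -465)
M = -12
q = 16
R(x) = -1 (R(x) = 0 - 1 = -1)
(M*(q + R(-2*0 - 2)))/l = -12*(16 - 1)/(-465) = -12*15*(-1/465) = -180*(-1/465) = 12/31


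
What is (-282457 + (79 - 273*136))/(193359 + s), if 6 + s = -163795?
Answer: -159753/14779 ≈ -10.809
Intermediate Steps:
s = -163801 (s = -6 - 163795 = -163801)
(-282457 + (79 - 273*136))/(193359 + s) = (-282457 + (79 - 273*136))/(193359 - 163801) = (-282457 + (79 - 37128))/29558 = (-282457 - 37049)*(1/29558) = -319506*1/29558 = -159753/14779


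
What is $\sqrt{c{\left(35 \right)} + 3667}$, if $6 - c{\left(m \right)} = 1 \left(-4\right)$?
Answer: $\sqrt{3677} \approx 60.638$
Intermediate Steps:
$c{\left(m \right)} = 10$ ($c{\left(m \right)} = 6 - 1 \left(-4\right) = 6 - -4 = 6 + 4 = 10$)
$\sqrt{c{\left(35 \right)} + 3667} = \sqrt{10 + 3667} = \sqrt{3677}$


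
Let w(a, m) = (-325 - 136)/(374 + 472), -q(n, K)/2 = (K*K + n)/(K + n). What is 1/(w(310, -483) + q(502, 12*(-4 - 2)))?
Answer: -181890/4909471 ≈ -0.037049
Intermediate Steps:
q(n, K) = -2*(n + K²)/(K + n) (q(n, K) = -2*(K*K + n)/(K + n) = -2*(K² + n)/(K + n) = -2*(n + K²)/(K + n))
w(a, m) = -461/846
1/(w(310, -483) + q(502, 12*(-4 - 2))) = 1/(-461/846 + 2*(-1*502 - (12*(-4 - 2))²)/(12*(-4 - 2) + 502)) = 1/(-461/846 + 2*(-502 - (12*(-6))²)/(12*(-6) + 502)) = 1/(-461/846 + 2*(-502 - 1*(-72)²)/(-72 + 502)) = 1/(-461/846 + 2*(-502 - 1*5184)/430) = 1/(-461/846 + 2*(1/430)*(-502 - 5184)) = 1/(-461/846 + 2*(1/430)*(-5686)) = 1/(-461/846 - 5686/215) = 1/(-4909471/181890) = -181890/4909471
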